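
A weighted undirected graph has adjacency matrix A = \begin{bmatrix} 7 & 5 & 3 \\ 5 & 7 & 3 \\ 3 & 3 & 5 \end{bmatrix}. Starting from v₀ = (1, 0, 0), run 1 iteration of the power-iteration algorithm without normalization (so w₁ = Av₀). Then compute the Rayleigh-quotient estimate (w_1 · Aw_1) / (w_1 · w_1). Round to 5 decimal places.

13.60241

w1 = Av₀ = (7, 5, 3)
Aw1 = (83, 79, 51)
w1·Aw1 = 7·83 + 5·79 + 3·51 = 1129; w1·w1 = 7·7 + 5·5 + 3·3 = 83
λ ≈ 1129/83 = 13.60241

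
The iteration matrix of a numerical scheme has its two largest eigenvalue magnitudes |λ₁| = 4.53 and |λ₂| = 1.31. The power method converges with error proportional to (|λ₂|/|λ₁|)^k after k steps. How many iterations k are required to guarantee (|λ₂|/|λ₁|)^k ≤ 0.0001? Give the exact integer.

8

|λ₂/λ₁| = 1.31/4.53 = 0.28918
Need k ≥ ln(0.0001) / ln(0.28918) = -9.2103 / -1.2407 ≈ 7.424
Smallest integer k satisfying the bound: 8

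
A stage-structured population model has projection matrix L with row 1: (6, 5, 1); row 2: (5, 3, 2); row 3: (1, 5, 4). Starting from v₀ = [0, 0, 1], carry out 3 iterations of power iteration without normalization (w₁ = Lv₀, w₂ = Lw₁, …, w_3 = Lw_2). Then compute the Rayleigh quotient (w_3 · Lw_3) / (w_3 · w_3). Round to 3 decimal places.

w1 = Lv₀ = (6·0 + 5·0 + 1·1; 5·0 + 3·0 + 2·1; 1·0 + 5·0 + 4·1) = (1, 2, 4)
w2 = Lw1 = (6·1 + 5·2 + 1·4; 5·1 + 3·2 + 2·4; 1·1 + 5·2 + 4·4) = (20, 19, 27)
w3 = Lw2 = (242, 211, 223)
Lw3 = (2730, 2289, 2189)
w3·Lw3 = 242·2730 + 211·2289 + 223·2189 = 1631786; w3·w3 = 242·242 + 211·211 + 223·223 = 152814
λ ≈ 1631786/152814 = 10.678

λ ≈ 10.678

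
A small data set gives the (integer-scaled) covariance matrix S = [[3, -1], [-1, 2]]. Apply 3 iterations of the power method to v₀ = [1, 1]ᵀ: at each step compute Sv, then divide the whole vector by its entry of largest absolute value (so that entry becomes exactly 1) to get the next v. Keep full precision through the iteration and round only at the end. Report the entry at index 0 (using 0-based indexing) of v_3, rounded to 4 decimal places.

Sv0 = (2.00000, 1.00000); divide by 2.00000 → v1 = (1.00000, 0.50000)
Sv1 = (2.50000, 0.00000); divide by 2.50000 → v2 = (1.00000, 0.00000)
Sv2 = (3.00000, -1.00000); divide by 3.00000 → v3 = (1.00000, -0.33333)
Requested entry of v3: 15/15 = 1.0000

1.0000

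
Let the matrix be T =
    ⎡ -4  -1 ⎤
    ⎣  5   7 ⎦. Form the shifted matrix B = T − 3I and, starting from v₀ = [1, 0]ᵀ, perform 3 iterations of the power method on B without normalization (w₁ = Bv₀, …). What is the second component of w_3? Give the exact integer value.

B = T − 3I has rows (-7, -1); (5, 4)
w1 = Bv₀ = (-7, 5)
w2 = Bw1 = (44, -15)
w3 = Bw2 = (-293, 160)
Requested component of w3: 160

160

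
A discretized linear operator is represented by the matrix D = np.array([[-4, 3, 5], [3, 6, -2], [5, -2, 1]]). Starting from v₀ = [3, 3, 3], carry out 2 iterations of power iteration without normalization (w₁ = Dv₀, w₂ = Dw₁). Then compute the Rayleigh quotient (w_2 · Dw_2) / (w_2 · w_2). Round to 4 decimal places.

6.2851

w1 = Dv₀ = ((-4)·3 + 3·3 + 5·3; 3·3 + 6·3 + (-2)·3; 5·3 + (-2)·3 + 1·3) = (12, 21, 12)
w2 = Dw1 = ((-4)·12 + 3·21 + 5·12; 3·12 + 6·21 + (-2)·12; 5·12 + (-2)·21 + 1·12) = (75, 138, 30)
Dw2 = (264, 993, 129)
w2·Dw2 = 75·264 + 138·993 + 30·129 = 160704; w2·w2 = 75·75 + 138·138 + 30·30 = 25569
λ ≈ 160704/25569 = 6.2851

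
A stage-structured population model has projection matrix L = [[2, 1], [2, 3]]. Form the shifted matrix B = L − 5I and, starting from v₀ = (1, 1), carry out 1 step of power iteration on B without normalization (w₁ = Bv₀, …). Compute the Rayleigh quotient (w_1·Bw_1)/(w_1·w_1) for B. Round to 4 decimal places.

B = L − 5I has rows (-3, 1); (2, -2)
w1 = Bv₀ = (-2, 0)
Bw1 = (6, -4)
w1·Bw1 = -12; w1·w1 = 4; μ ≈ -12/4 = -3.0000

-3.0000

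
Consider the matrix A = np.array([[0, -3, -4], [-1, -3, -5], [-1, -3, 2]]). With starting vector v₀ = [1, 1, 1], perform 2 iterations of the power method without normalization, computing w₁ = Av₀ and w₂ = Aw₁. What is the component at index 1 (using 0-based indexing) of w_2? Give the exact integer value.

w1 = Av₀ = (0·1 + (-3)·1 + (-4)·1; (-1)·1 + (-3)·1 + (-5)·1; (-1)·1 + (-3)·1 + 2·1) = (-7, -9, -2)
w2 = Aw1 = (0·(-7) + (-3)·(-9) + (-4)·(-2); (-1)·(-7) + (-3)·(-9) + (-5)·(-2); (-1)·(-7) + (-3)·(-9) + 2·(-2)) = (35, 44, 30)
The requested component of w2 is 44.

44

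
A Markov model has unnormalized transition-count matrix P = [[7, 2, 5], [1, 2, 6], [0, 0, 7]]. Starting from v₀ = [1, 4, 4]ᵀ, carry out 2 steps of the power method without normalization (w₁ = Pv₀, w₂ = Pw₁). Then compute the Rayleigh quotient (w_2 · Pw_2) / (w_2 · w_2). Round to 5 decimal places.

λ ≈ 9.42053

w1 = Pv₀ = (7·1 + 2·4 + 5·4; 1·1 + 2·4 + 6·4; 0·1 + 0·4 + 7·4) = (35, 33, 28)
w2 = Pw1 = (7·35 + 2·33 + 5·28; 1·35 + 2·33 + 6·28; 0·35 + 0·33 + 7·28) = (451, 269, 196)
Pw2 = (4675, 2165, 1372)
w2·Pw2 = 451·4675 + 269·2165 + 196·1372 = 2959722; w2·w2 = 451·451 + 269·269 + 196·196 = 314178
λ ≈ 2959722/314178 = 9.42053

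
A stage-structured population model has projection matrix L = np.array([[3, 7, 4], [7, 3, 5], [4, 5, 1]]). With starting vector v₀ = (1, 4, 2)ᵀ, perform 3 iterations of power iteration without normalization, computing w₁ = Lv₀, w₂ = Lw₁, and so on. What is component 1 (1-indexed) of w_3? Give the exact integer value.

6010

w1 = Lv₀ = (39, 29, 26)
w2 = Lw1 = (424, 490, 327)
w3 = Lw2 = (6010, 6073, 4473)
The requested component of w3 is 6010.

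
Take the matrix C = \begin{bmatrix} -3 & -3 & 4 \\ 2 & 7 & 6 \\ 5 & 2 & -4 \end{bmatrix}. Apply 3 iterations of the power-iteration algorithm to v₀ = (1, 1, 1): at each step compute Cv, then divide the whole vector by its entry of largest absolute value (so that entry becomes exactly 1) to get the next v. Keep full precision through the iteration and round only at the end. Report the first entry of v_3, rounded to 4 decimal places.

Cv0 = (-2.00000, 15.00000, 3.00000); divide by 15.00000 → v1 = (-0.13333, 1.00000, 0.20000)
Cv1 = (-1.80000, 7.93333, 0.53333); divide by 7.93333 → v2 = (-0.22689, 1.00000, 0.06723)
Cv2 = (-2.05042, 6.94958, 0.59664); divide by 6.94958 → v3 = (-0.29504, 1.00000, 0.08585)
Requested entry of v3: -244/827 = -0.2950

-0.2950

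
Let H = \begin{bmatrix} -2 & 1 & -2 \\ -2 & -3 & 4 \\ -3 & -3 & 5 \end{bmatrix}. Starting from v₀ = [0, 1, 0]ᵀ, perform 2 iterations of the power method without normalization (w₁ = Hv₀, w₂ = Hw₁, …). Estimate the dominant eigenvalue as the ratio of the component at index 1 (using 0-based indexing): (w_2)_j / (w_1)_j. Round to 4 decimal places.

1.6667

w1 = Hv₀ = ((-2)·0 + 1·1 + (-2)·0; (-2)·0 + (-3)·1 + 4·0; (-3)·0 + (-3)·1 + 5·0) = (1, -3, -3)
w2 = Hw1 = ((-2)·1 + 1·(-3) + (-2)·(-3); (-2)·1 + (-3)·(-3) + 4·(-3); (-3)·1 + (-3)·(-3) + 5·(-3)) = (1, -5, -9)
Ratio at component: -5 / -3 = 1.6667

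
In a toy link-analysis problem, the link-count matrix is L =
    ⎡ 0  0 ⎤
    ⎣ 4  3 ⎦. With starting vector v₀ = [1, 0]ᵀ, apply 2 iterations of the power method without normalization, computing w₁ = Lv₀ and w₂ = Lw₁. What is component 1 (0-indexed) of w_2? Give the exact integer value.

12

w1 = Lv₀ = (0·1 + 0·0; 4·1 + 3·0) = (0, 4)
w2 = Lw1 = (0·0 + 0·4; 4·0 + 3·4) = (0, 12)
The requested component of w2 is 12.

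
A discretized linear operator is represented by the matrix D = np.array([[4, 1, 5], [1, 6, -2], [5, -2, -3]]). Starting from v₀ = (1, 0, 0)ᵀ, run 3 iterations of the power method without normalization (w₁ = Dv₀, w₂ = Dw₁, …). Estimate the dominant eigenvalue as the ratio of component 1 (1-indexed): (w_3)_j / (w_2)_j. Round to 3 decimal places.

4.357

w1 = Dv₀ = (4·1 + 1·0 + 5·0; 1·1 + 6·0 + (-2)·0; 5·1 + (-2)·0 + (-3)·0) = (4, 1, 5)
w2 = Dw1 = (4·4 + 1·1 + 5·5; 1·4 + 6·1 + (-2)·5; 5·4 + (-2)·1 + (-3)·5) = (42, 0, 3)
w3 = Dw2 = (183, 36, 201)
Ratio at component: 183 / 42 = 4.357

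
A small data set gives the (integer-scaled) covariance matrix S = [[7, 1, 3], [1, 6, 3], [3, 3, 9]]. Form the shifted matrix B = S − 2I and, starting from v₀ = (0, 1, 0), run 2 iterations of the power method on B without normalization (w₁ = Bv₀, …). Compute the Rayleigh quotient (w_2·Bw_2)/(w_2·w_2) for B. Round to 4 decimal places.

B = S − 2I has rows (5, 1, 3); (1, 4, 3); (3, 3, 7)
w1 = Bv₀ = (5·0 + 1·1 + 3·0; 1·0 + 4·1 + 3·0; 3·0 + 3·1 + 7·0) = (1, 4, 3)
w2 = Bw1 = (5·1 + 1·4 + 3·3; 1·1 + 4·4 + 3·3; 3·1 + 3·4 + 7·3) = (18, 26, 36)
Bw2 = (224, 230, 384)
w2·Bw2 = 23836; w2·w2 = 2296; μ ≈ 23836/2296 = 10.3815

10.3815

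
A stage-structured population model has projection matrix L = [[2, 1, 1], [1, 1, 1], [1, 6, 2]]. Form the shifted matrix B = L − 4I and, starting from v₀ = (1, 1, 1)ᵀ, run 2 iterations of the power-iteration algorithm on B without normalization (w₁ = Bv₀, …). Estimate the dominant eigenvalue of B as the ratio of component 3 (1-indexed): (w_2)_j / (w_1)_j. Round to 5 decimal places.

μ ≈ -3.20000

B = L − 4I has rows (-2, 1, 1); (1, -3, 1); (1, 6, -2)
w1 = Bv₀ = ((-2)·1 + 1·1 + 1·1; 1·1 + (-3)·1 + 1·1; 1·1 + 6·1 + (-2)·1) = (0, -1, 5)
w2 = Bw1 = ((-2)·0 + 1·(-1) + 1·5; 1·0 + (-3)·(-1) + 1·5; 1·0 + 6·(-1) + (-2)·5) = (4, 8, -16)
Ratio: -16/5 = -3.20000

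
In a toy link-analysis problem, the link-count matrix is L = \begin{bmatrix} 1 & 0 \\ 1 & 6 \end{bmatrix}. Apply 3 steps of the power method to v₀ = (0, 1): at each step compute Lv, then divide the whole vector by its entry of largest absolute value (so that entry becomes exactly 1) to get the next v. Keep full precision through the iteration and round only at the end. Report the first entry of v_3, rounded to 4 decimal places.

0.0000

Lv0 = (0.00000, 6.00000); divide by 6.00000 → v1 = (0.00000, 1.00000)
Lv1 = (0.00000, 6.00000); divide by 6.00000 → v2 = (0.00000, 1.00000)
Lv2 = (0.00000, 6.00000); divide by 6.00000 → v3 = (0.00000, 1.00000)
Requested entry of v3: 0/216 = 0.0000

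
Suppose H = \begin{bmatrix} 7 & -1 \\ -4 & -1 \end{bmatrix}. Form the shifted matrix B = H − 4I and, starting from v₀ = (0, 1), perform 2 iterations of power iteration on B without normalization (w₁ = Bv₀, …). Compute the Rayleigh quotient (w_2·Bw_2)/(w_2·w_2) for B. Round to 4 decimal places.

B = H − 4I has rows (3, -1); (-4, -5)
w1 = Bv₀ = (-1, -5)
w2 = Bw1 = (2, 29)
Bw2 = (-23, -153)
w2·Bw2 = -4483; w2·w2 = 845; μ ≈ -4483/845 = -5.3053

μ ≈ -5.3053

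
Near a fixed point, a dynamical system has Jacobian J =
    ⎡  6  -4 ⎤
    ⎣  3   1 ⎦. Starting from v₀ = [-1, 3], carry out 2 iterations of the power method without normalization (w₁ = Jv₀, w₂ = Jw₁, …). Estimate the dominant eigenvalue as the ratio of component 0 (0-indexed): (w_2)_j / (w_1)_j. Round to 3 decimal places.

6.000

w1 = Jv₀ = (6·(-1) + (-4)·3; 3·(-1) + 1·3) = (-18, 0)
w2 = Jw1 = (6·(-18) + (-4)·0; 3·(-18) + 1·0) = (-108, -54)
Ratio at component: -108 / -18 = 6.000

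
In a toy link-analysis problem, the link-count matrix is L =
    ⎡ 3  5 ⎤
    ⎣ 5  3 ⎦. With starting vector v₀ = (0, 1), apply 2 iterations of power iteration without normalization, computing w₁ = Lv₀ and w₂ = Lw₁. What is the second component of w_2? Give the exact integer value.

34

w1 = Lv₀ = (3·0 + 5·1; 5·0 + 3·1) = (5, 3)
w2 = Lw1 = (3·5 + 5·3; 5·5 + 3·3) = (30, 34)
The requested component of w2 is 34.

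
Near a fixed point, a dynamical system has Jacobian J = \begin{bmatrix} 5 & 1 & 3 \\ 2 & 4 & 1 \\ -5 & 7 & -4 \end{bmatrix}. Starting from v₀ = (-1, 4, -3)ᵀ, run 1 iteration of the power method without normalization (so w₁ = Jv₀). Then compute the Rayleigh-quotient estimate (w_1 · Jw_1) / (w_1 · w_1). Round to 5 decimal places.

-1.15138

w1 = Jv₀ = (5·(-1) + 1·4 + 3·(-3); 2·(-1) + 4·4 + 1·(-3); (-5)·(-1) + 7·4 + (-4)·(-3)) = (-10, 11, 45)
Jw1 = (96, 69, -53)
w1·Jw1 = (-10)·96 + 11·69 + 45·(-53) = -2586; w1·w1 = (-10)·(-10) + 11·11 + 45·45 = 2246
λ ≈ -2586/2246 = -1.15138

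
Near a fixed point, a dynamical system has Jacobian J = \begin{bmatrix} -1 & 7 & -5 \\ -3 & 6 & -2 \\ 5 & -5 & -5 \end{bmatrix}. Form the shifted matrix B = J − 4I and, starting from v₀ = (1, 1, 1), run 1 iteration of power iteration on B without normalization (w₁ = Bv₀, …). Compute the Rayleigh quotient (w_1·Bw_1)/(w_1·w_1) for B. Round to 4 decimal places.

B = J − 4I has rows (-5, 7, -5); (-3, 2, -2); (5, -5, -9)
w1 = Bv₀ = (-3, -3, -9)
Bw1 = (39, 21, 81)
w1·Bw1 = -909; w1·w1 = 99; μ ≈ -909/99 = -9.1818

-9.1818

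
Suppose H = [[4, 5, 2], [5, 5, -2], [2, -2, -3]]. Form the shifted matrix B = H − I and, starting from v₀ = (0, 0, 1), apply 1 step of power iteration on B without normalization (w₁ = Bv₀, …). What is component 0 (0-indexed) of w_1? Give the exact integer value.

2

B = H − I has rows (3, 5, 2); (5, 4, -2); (2, -2, -4)
w1 = Bv₀ = (2, -2, -4)
Requested component of w1: 2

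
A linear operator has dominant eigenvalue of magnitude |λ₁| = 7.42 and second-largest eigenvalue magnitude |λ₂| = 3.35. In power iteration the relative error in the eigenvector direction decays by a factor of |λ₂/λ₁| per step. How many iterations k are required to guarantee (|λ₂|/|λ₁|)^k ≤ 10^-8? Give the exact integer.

|λ₂/λ₁| = 3.35/7.42 = 0.45148
Need k ≥ ln(10^-8) / ln(0.45148) = -18.4207 / -0.7952 ≈ 23.164
Smallest integer k satisfying the bound: 24

24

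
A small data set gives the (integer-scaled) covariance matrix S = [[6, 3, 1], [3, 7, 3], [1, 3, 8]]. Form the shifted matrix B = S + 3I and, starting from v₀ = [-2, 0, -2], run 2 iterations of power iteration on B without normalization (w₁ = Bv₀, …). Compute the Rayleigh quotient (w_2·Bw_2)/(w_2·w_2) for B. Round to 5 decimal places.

B = S + 3I has rows (9, 3, 1); (3, 10, 3); (1, 3, 11)
w1 = Bv₀ = (9·(-2) + 3·0 + 1·(-2); 3·(-2) + 10·0 + 3·(-2); 1·(-2) + 3·0 + 11·(-2)) = (-20, -12, -24)
w2 = Bw1 = (9·(-20) + 3·(-12) + 1·(-24); 3·(-20) + 10·(-12) + 3·(-24); 1·(-20) + 3·(-12) + 11·(-24)) = (-240, -252, -320)
Bw2 = (-3236, -4200, -4516)
w2·Bw2 = 3280160; w2·w2 = 223504; μ ≈ 3280160/223504 = 14.67607

μ ≈ 14.67607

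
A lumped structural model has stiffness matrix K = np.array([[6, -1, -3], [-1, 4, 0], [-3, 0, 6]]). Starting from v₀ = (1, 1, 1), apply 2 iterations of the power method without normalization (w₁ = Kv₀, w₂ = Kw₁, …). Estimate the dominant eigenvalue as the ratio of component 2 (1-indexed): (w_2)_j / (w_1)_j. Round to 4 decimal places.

λ ≈ 3.3333

w1 = Kv₀ = (6·1 + (-1)·1 + (-3)·1; (-1)·1 + 4·1 + 0·1; (-3)·1 + 0·1 + 6·1) = (2, 3, 3)
w2 = Kw1 = (6·2 + (-1)·3 + (-3)·3; (-1)·2 + 4·3 + 0·3; (-3)·2 + 0·3 + 6·3) = (0, 10, 12)
Ratio at component: 10 / 3 = 3.3333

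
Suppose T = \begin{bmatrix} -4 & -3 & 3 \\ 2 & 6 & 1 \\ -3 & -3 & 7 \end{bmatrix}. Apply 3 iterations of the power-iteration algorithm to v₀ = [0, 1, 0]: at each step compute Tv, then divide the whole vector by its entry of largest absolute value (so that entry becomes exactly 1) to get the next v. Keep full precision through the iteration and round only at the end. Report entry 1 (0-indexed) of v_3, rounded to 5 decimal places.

Tv0 = (-3.000000, 6.000000, -3.000000); divide by 6.000000 → v1 = (-0.500000, 1.000000, -0.500000)
Tv1 = (-2.500000, 4.500000, -5.000000); divide by -5.000000 → v2 = (0.500000, -0.900000, 1.000000)
Tv2 = (3.700000, -3.400000, 8.200000); divide by 8.200000 → v3 = (0.451220, -0.414634, 1.000000)
Requested entry of v3: 102/-246 = -0.41463

-0.41463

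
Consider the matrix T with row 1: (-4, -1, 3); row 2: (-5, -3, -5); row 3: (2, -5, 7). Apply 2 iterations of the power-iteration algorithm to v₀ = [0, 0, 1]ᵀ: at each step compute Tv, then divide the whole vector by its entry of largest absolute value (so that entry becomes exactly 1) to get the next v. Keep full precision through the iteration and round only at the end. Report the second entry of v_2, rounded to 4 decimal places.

Tv0 = (3.00000, -5.00000, 7.00000); divide by 7.00000 → v1 = (0.42857, -0.71429, 1.00000)
Tv1 = (2.00000, -5.00000, 11.42857); divide by 11.42857 → v2 = (0.17500, -0.43750, 1.00000)
Requested entry of v2: -35/80 = -0.4375

-0.4375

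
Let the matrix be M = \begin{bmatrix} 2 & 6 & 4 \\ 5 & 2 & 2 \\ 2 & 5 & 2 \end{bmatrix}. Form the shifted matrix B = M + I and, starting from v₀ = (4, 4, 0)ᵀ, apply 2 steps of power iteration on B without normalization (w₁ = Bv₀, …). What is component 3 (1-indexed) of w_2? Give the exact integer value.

B = M + I has rows (3, 6, 4); (5, 3, 2); (2, 5, 3)
w1 = Bv₀ = (3·4 + 6·4 + 4·0; 5·4 + 3·4 + 2·0; 2·4 + 5·4 + 3·0) = (36, 32, 28)
w2 = Bw1 = (3·36 + 6·32 + 4·28; 5·36 + 3·32 + 2·28; 2·36 + 5·32 + 3·28) = (412, 332, 316)
Requested component of w2: 316

316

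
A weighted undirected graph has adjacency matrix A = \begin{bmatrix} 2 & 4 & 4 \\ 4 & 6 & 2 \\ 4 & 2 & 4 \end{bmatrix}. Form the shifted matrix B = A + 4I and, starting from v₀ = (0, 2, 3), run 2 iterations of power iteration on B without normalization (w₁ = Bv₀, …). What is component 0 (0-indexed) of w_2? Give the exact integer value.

336

B = A + 4I has rows (6, 4, 4); (4, 10, 2); (4, 2, 8)
w1 = Bv₀ = (6·0 + 4·2 + 4·3; 4·0 + 10·2 + 2·3; 4·0 + 2·2 + 8·3) = (20, 26, 28)
w2 = Bw1 = (6·20 + 4·26 + 4·28; 4·20 + 10·26 + 2·28; 4·20 + 2·26 + 8·28) = (336, 396, 356)
Requested component of w2: 336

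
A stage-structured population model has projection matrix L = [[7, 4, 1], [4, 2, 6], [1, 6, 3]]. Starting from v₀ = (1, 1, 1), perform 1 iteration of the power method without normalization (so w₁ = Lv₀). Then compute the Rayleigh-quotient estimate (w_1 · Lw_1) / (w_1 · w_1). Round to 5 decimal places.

w1 = Lv₀ = (12, 12, 10)
Lw1 = (142, 132, 114)
w1·Lw1 = 12·142 + 12·132 + 10·114 = 4428; w1·w1 = 12·12 + 12·12 + 10·10 = 388
λ ≈ 4428/388 = 11.41237

λ ≈ 11.41237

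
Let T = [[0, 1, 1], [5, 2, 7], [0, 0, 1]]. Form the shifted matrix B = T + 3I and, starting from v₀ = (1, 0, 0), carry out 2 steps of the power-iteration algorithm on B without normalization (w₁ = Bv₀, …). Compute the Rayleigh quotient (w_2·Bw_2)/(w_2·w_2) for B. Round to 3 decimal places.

B = T + 3I has rows (3, 1, 1); (5, 5, 7); (0, 0, 4)
w1 = Bv₀ = (3·1 + 1·0 + 1·0; 5·1 + 5·0 + 7·0; 0·1 + 0·0 + 4·0) = (3, 5, 0)
w2 = Bw1 = (3·3 + 1·5 + 1·0; 5·3 + 5·5 + 7·0; 0·3 + 0·5 + 4·0) = (14, 40, 0)
Bw2 = (82, 270, 0)
w2·Bw2 = 11948; w2·w2 = 1796; μ ≈ 11948/1796 = 6.653

μ ≈ 6.653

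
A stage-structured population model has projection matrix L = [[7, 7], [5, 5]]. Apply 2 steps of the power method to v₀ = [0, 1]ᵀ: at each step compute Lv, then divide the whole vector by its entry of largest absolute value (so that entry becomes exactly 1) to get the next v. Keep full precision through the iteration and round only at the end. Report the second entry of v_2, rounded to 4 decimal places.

0.7143

Lv0 = (7.00000, 5.00000); divide by 7.00000 → v1 = (1.00000, 0.71429)
Lv1 = (12.00000, 8.57143); divide by 12.00000 → v2 = (1.00000, 0.71429)
Requested entry of v2: 60/84 = 0.7143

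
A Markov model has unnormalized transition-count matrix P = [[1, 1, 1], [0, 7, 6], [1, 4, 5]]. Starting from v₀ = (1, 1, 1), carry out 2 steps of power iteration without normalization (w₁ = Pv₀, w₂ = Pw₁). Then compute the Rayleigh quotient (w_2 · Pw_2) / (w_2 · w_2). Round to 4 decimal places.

11.1108

w1 = Pv₀ = (1·1 + 1·1 + 1·1; 0·1 + 7·1 + 6·1; 1·1 + 4·1 + 5·1) = (3, 13, 10)
w2 = Pw1 = (1·3 + 1·13 + 1·10; 0·3 + 7·13 + 6·10; 1·3 + 4·13 + 5·10) = (26, 151, 105)
Pw2 = (282, 1687, 1155)
w2·Pw2 = 26·282 + 151·1687 + 105·1155 = 383344; w2·w2 = 26·26 + 151·151 + 105·105 = 34502
λ ≈ 383344/34502 = 11.1108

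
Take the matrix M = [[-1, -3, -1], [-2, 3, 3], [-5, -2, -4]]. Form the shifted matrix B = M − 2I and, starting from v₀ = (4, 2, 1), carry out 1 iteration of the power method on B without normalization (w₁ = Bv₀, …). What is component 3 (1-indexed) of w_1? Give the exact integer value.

B = M − 2I has rows (-3, -3, -1); (-2, 1, 3); (-5, -2, -6)
w1 = Bv₀ = ((-3)·4 + (-3)·2 + (-1)·1; (-2)·4 + 1·2 + 3·1; (-5)·4 + (-2)·2 + (-6)·1) = (-19, -3, -30)
Requested component of w1: -30

-30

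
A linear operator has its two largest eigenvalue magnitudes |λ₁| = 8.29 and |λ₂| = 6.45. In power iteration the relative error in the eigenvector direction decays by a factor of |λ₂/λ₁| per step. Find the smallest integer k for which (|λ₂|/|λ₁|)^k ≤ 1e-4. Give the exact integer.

|λ₂/λ₁| = 6.45/8.29 = 0.77805
Need k ≥ ln(1e-4) / ln(0.77805) = -9.2103 / -0.2510 ≈ 36.699
Smallest integer k satisfying the bound: 37

37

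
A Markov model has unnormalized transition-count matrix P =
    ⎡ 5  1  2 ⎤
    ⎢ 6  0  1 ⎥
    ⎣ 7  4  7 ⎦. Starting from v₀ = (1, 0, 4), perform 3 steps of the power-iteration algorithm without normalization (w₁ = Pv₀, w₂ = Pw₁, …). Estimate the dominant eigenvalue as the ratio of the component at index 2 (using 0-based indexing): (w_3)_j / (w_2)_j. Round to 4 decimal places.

10.9016

w1 = Pv₀ = (13, 10, 35)
w2 = Pw1 = (145, 113, 376)
w3 = Pw2 = (1590, 1246, 4099)
Ratio at component: 4099 / 376 = 10.9016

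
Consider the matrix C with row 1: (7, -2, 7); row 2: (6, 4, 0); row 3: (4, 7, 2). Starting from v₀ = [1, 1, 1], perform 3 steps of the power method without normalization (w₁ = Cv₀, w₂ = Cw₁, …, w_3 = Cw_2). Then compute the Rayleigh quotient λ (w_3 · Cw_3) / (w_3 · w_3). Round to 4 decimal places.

w1 = Cv₀ = (12, 10, 13)
w2 = Cw1 = (155, 112, 144)
w3 = Cw2 = (1869, 1378, 1692)
Cw3 = (22171, 16726, 20506)
w3·Cw3 = 1869·22171 + 1378·16726 + 1692·20506 = 99182179; w3·w3 = 1869·1869 + 1378·1378 + 1692·1692 = 8254909
λ ≈ 99182179/8254909 = 12.0149

12.0149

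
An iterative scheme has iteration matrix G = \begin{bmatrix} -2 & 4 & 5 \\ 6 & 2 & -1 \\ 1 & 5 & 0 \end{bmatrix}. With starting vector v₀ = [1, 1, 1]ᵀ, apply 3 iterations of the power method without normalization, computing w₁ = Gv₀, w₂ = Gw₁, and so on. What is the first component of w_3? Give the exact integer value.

w1 = Gv₀ = (7, 7, 6)
w2 = Gw1 = (44, 50, 42)
w3 = Gw2 = (322, 322, 294)
The requested component of w3 is 322.

322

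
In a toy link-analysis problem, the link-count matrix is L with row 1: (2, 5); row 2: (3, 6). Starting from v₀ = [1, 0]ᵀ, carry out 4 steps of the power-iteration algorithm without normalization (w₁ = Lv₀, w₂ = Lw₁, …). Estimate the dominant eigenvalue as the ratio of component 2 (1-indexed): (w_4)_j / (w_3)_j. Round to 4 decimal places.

8.3582

w1 = Lv₀ = (2·1 + 5·0; 3·1 + 6·0) = (2, 3)
w2 = Lw1 = (2·2 + 5·3; 3·2 + 6·3) = (19, 24)
w3 = Lw2 = (158, 201)
w4 = Lw3 = (1321, 1680)
Ratio at component: 1680 / 201 = 8.3582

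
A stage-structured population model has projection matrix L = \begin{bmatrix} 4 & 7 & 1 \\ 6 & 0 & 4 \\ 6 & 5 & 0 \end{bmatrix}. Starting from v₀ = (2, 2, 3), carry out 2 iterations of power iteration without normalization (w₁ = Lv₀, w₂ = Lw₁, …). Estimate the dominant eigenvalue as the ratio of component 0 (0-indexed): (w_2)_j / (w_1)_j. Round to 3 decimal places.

λ ≈ 11.600

w1 = Lv₀ = (4·2 + 7·2 + 1·3; 6·2 + 0·2 + 4·3; 6·2 + 5·2 + 0·3) = (25, 24, 22)
w2 = Lw1 = (4·25 + 7·24 + 1·22; 6·25 + 0·24 + 4·22; 6·25 + 5·24 + 0·22) = (290, 238, 270)
Ratio at component: 290 / 25 = 11.600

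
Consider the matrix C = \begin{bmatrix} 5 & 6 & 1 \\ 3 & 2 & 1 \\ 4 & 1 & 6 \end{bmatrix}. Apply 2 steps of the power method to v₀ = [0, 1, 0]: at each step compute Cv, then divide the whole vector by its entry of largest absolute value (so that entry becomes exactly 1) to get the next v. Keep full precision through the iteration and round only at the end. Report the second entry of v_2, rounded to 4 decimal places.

Cv0 = (6.00000, 2.00000, 1.00000); divide by 6.00000 → v1 = (1.00000, 0.33333, 0.16667)
Cv1 = (7.16667, 3.83333, 5.33333); divide by 7.16667 → v2 = (1.00000, 0.53488, 0.74419)
Requested entry of v2: 23/43 = 0.5349

0.5349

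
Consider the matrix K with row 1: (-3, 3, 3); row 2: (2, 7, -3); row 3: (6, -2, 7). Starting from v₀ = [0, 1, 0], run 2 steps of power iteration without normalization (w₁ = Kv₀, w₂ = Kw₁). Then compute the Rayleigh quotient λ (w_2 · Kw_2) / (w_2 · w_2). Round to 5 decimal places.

w1 = Kv₀ = ((-3)·0 + 3·1 + 3·0; 2·0 + 7·1 + (-3)·0; 6·0 + (-2)·1 + 7·0) = (3, 7, -2)
w2 = Kw1 = ((-3)·3 + 3·7 + 3·(-2); 2·3 + 7·7 + (-3)·(-2); 6·3 + (-2)·7 + 7·(-2)) = (6, 61, -10)
Kw2 = (135, 469, -156)
w2·Kw2 = 6·135 + 61·469 + (-10)·(-156) = 30979; w2·w2 = 6·6 + 61·61 + (-10)·(-10) = 3857
λ ≈ 30979/3857 = 8.03189

8.03189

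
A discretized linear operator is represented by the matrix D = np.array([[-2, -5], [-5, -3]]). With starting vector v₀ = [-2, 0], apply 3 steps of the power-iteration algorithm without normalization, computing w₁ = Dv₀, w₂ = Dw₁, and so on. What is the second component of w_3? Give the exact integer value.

w1 = Dv₀ = ((-2)·(-2) + (-5)·0; (-5)·(-2) + (-3)·0) = (4, 10)
w2 = Dw1 = ((-2)·4 + (-5)·10; (-5)·4 + (-3)·10) = (-58, -50)
w3 = Dw2 = (366, 440)
The requested component of w3 is 440.

440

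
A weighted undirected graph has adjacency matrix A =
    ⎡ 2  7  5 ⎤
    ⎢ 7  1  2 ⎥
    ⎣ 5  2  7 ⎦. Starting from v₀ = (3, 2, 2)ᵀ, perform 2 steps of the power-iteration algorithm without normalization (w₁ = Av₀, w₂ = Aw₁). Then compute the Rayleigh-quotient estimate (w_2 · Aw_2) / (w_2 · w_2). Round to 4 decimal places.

12.9158

w1 = Av₀ = (30, 27, 33)
w2 = Aw1 = (414, 303, 435)
Aw2 = (5124, 4071, 5721)
w2·Aw2 = 414·5124 + 303·4071 + 435·5721 = 5843484; w2·w2 = 414·414 + 303·303 + 435·435 = 452430
λ ≈ 5843484/452430 = 12.9158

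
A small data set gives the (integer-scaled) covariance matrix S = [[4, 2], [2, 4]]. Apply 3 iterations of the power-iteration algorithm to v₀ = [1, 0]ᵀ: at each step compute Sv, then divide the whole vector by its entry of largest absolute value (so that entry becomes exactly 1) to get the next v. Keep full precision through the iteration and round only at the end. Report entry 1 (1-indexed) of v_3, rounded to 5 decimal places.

1.00000

Sv0 = (4.000000, 2.000000); divide by 4.000000 → v1 = (1.000000, 0.500000)
Sv1 = (5.000000, 4.000000); divide by 5.000000 → v2 = (1.000000, 0.800000)
Sv2 = (5.600000, 5.200000); divide by 5.600000 → v3 = (1.000000, 0.928571)
Requested entry of v3: 112/112 = 1.00000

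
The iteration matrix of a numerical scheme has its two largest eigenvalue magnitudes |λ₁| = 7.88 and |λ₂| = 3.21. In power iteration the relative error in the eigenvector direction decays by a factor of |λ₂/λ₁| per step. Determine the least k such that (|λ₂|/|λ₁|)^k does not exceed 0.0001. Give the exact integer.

|λ₂/λ₁| = 3.21/7.88 = 0.40736
Need k ≥ ln(0.0001) / ln(0.40736) = -9.2103 / -0.8981 ≈ 10.256
Smallest integer k satisfying the bound: 11

11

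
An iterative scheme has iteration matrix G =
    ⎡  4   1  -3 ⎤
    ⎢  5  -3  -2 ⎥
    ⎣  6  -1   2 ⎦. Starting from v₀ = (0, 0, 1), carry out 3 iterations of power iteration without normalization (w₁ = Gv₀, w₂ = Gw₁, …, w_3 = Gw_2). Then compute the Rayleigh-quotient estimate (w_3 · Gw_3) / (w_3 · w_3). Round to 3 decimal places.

2.926

w1 = Gv₀ = (4·0 + 1·0 + (-3)·1; 5·0 + (-3)·0 + (-2)·1; 6·0 + (-1)·0 + 2·1) = (-3, -2, 2)
w2 = Gw1 = (4·(-3) + 1·(-2) + (-3)·2; 5·(-3) + (-3)·(-2) + (-2)·2; 6·(-3) + (-1)·(-2) + 2·2) = (-20, -13, -12)
w3 = Gw2 = (-57, -37, -131)
Gw3 = (128, 88, -567)
w3·Gw3 = (-57)·128 + (-37)·88 + (-131)·(-567) = 63725; w3·w3 = (-57)·(-57) + (-37)·(-37) + (-131)·(-131) = 21779
λ ≈ 63725/21779 = 2.926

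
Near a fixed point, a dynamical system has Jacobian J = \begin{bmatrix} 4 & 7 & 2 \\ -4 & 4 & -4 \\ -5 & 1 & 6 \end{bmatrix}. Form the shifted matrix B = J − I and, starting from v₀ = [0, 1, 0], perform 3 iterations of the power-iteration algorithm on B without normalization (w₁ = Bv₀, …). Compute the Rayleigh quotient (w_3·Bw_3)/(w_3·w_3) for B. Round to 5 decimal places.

3.41771

B = J − I has rows (3, 7, 2); (-4, 3, -4); (-5, 1, 5)
w1 = Bv₀ = (3·0 + 7·1 + 2·0; (-4)·0 + 3·1 + (-4)·0; (-5)·0 + 1·1 + 5·0) = (7, 3, 1)
w2 = Bw1 = (3·7 + 7·3 + 2·1; (-4)·7 + 3·3 + (-4)·1; (-5)·7 + 1·3 + 5·1) = (44, -23, -27)
w3 = Bw2 = (-83, -137, -378)
Bw3 = (-1964, 1433, -1612)
w3·Bw3 = 576027; w3·w3 = 168542; μ ≈ 576027/168542 = 3.41771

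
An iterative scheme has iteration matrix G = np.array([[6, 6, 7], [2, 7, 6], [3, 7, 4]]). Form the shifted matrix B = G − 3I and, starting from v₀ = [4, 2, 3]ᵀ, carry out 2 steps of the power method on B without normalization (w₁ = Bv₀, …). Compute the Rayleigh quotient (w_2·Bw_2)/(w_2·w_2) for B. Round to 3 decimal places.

12.491

B = G − 3I has rows (3, 6, 7); (2, 4, 6); (3, 7, 1)
w1 = Bv₀ = (3·4 + 6·2 + 7·3; 2·4 + 4·2 + 6·3; 3·4 + 7·2 + 1·3) = (45, 34, 29)
w2 = Bw1 = (3·45 + 6·34 + 7·29; 2·45 + 4·34 + 6·29; 3·45 + 7·34 + 1·29) = (542, 400, 402)
Bw2 = (6840, 5096, 4828)
w2·Bw2 = 7686536; w2·w2 = 615368; μ ≈ 7686536/615368 = 12.491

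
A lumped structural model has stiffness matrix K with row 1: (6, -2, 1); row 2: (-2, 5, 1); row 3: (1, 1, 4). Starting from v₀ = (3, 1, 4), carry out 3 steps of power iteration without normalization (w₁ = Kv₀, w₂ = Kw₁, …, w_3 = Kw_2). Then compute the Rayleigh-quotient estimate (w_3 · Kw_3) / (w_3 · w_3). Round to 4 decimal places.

λ ≈ 6.7370

w1 = Kv₀ = (20, 3, 20)
w2 = Kw1 = (134, -5, 103)
w3 = Kw2 = (917, -190, 541)
Kw3 = (6423, -2243, 2891)
w3·Kw3 = 917·6423 + (-190)·(-2243) + 541·2891 = 7880092; w3·w3 = 917·917 + (-190)·(-190) + 541·541 = 1169670
λ ≈ 7880092/1169670 = 6.7370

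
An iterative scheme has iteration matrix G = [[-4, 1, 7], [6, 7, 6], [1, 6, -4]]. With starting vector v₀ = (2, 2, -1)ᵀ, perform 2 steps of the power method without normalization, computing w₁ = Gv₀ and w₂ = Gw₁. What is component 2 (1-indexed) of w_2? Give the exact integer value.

170

w1 = Gv₀ = ((-4)·2 + 1·2 + 7·(-1); 6·2 + 7·2 + 6·(-1); 1·2 + 6·2 + (-4)·(-1)) = (-13, 20, 18)
w2 = Gw1 = ((-4)·(-13) + 1·20 + 7·18; 6·(-13) + 7·20 + 6·18; 1·(-13) + 6·20 + (-4)·18) = (198, 170, 35)
The requested component of w2 is 170.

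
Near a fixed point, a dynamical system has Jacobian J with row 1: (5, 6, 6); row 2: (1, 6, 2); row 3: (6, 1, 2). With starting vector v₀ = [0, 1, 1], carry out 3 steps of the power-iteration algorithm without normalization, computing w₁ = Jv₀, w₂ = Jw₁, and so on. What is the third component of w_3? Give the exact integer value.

w1 = Jv₀ = (12, 8, 3)
w2 = Jw1 = (126, 66, 86)
w3 = Jw2 = (1542, 694, 994)
The requested component of w3 is 994.

994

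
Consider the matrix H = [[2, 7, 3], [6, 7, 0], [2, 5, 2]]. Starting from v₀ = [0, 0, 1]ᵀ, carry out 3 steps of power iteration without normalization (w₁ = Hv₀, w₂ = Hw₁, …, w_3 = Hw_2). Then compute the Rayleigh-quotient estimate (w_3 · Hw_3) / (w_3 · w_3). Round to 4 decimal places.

12.1898

w1 = Hv₀ = (2·0 + 7·0 + 3·1; 6·0 + 7·0 + 0·1; 2·0 + 5·0 + 2·1) = (3, 0, 2)
w2 = Hw1 = (2·3 + 7·0 + 3·2; 6·3 + 7·0 + 0·2; 2·3 + 5·0 + 2·2) = (12, 18, 10)
w3 = Hw2 = (180, 198, 134)
Hw3 = (2148, 2466, 1618)
w3·Hw3 = 180·2148 + 198·2466 + 134·1618 = 1091720; w3·w3 = 180·180 + 198·198 + 134·134 = 89560
λ ≈ 1091720/89560 = 12.1898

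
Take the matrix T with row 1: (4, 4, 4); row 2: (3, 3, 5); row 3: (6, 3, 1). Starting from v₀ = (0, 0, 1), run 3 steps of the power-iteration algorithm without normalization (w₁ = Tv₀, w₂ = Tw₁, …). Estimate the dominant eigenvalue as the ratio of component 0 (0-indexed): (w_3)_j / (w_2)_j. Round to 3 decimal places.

λ ≈ 11.200

w1 = Tv₀ = (4·0 + 4·0 + 4·1; 3·0 + 3·0 + 5·1; 6·0 + 3·0 + 1·1) = (4, 5, 1)
w2 = Tw1 = (4·4 + 4·5 + 4·1; 3·4 + 3·5 + 5·1; 6·4 + 3·5 + 1·1) = (40, 32, 40)
w3 = Tw2 = (448, 416, 376)
Ratio at component: 448 / 40 = 11.200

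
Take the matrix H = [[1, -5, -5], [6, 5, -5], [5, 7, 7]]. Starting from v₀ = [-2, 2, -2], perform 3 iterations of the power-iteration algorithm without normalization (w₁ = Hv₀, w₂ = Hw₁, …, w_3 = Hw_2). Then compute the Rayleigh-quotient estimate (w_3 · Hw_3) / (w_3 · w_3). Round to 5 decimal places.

w1 = Hv₀ = (-2, 8, -10)
w2 = Hw1 = (8, 78, -24)
w3 = Hw2 = (-262, 558, 418)
Hw3 = (-5142, -872, 5522)
w3·Hw3 = (-262)·(-5142) + 558·(-872) + 418·5522 = 3168824; w3·w3 = (-262)·(-262) + 558·558 + 418·418 = 554732
λ ≈ 3168824/554732 = 5.71235

5.71235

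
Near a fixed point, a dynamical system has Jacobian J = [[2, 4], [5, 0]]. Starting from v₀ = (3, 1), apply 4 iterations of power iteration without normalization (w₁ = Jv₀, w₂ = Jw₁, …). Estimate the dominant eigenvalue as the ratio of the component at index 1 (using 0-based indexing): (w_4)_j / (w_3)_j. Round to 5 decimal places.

w1 = Jv₀ = (10, 15)
w2 = Jw1 = (80, 50)
w3 = Jw2 = (360, 400)
w4 = Jw3 = (2320, 1800)
Ratio at component: 1800 / 400 = 4.50000

λ ≈ 4.50000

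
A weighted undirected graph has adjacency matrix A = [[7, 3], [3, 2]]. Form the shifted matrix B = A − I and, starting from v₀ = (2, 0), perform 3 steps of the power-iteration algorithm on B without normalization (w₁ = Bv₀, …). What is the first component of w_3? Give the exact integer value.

B = A − I has rows (6, 3); (3, 1)
w1 = Bv₀ = (6·2 + 3·0; 3·2 + 1·0) = (12, 6)
w2 = Bw1 = (6·12 + 3·6; 3·12 + 1·6) = (90, 42)
w3 = Bw2 = (666, 312)
Requested component of w3: 666

666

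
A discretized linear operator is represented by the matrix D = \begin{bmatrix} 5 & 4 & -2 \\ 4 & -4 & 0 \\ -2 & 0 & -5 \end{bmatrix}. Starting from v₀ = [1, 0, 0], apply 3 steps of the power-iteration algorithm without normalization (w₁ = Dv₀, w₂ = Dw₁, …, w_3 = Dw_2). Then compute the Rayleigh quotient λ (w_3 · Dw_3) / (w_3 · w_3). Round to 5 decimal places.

w1 = Dv₀ = (5·1 + 4·0 + (-2)·0; 4·1 + (-4)·0 + 0·0; (-2)·1 + 0·0 + (-5)·0) = (5, 4, -2)
w2 = Dw1 = (5·5 + 4·4 + (-2)·(-2); 4·5 + (-4)·4 + 0·(-2); (-2)·5 + 0·4 + (-5)·(-2)) = (45, 4, 0)
w3 = Dw2 = (241, 164, -90)
Dw3 = (2041, 308, -32)
w3·Dw3 = 241·2041 + 164·308 + (-90)·(-32) = 545273; w3·w3 = 241·241 + 164·164 + (-90)·(-90) = 93077
λ ≈ 545273/93077 = 5.85830

5.85830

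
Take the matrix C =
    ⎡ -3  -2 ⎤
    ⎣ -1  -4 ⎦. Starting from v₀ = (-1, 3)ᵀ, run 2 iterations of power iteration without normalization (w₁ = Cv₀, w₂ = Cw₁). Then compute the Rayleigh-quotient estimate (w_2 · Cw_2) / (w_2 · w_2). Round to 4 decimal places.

w1 = Cv₀ = ((-3)·(-1) + (-2)·3; (-1)·(-1) + (-4)·3) = (-3, -11)
w2 = Cw1 = ((-3)·(-3) + (-2)·(-11); (-1)·(-3) + (-4)·(-11)) = (31, 47)
Cw2 = (-187, -219)
w2·Cw2 = 31·(-187) + 47·(-219) = -16090; w2·w2 = 31·31 + 47·47 = 3170
λ ≈ -16090/3170 = -5.0757

-5.0757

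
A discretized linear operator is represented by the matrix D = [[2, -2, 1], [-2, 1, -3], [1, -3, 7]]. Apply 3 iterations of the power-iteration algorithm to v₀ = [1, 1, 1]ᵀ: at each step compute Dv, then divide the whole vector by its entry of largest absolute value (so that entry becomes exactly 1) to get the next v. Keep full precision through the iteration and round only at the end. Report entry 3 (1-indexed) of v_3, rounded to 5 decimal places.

1.00000

Dv0 = (1.000000, -4.000000, 5.000000); divide by 5.000000 → v1 = (0.200000, -0.800000, 1.000000)
Dv1 = (3.000000, -4.200000, 9.600000); divide by 9.600000 → v2 = (0.312500, -0.437500, 1.000000)
Dv2 = (2.500000, -4.062500, 8.625000); divide by 8.625000 → v3 = (0.289855, -0.471014, 1.000000)
Requested entry of v3: 414/414 = 1.00000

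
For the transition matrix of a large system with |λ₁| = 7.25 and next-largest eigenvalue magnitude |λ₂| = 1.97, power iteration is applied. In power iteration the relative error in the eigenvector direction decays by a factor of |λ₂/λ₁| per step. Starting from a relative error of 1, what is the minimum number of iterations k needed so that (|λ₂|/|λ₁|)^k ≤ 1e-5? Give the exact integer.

|λ₂/λ₁| = 1.97/7.25 = 0.27172
Need k ≥ ln(1e-5) / ln(0.27172) = -11.5129 / -1.3030 ≈ 8.836
Smallest integer k satisfying the bound: 9

9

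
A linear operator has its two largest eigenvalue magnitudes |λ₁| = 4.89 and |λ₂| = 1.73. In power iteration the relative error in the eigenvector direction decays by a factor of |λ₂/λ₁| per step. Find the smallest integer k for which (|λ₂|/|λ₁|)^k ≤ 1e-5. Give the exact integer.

|λ₂/λ₁| = 1.73/4.89 = 0.35378
Need k ≥ ln(1e-5) / ln(0.35378) = -11.5129 / -1.0391 ≈ 11.080
Smallest integer k satisfying the bound: 12

12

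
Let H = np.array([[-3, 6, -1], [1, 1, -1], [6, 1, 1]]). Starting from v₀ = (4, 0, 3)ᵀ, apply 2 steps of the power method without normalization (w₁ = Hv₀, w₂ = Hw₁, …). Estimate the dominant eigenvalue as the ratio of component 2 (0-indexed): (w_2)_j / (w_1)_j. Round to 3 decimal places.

λ ≈ -2.296

w1 = Hv₀ = ((-3)·4 + 6·0 + (-1)·3; 1·4 + 1·0 + (-1)·3; 6·4 + 1·0 + 1·3) = (-15, 1, 27)
w2 = Hw1 = ((-3)·(-15) + 6·1 + (-1)·27; 1·(-15) + 1·1 + (-1)·27; 6·(-15) + 1·1 + 1·27) = (24, -41, -62)
Ratio at component: -62 / 27 = -2.296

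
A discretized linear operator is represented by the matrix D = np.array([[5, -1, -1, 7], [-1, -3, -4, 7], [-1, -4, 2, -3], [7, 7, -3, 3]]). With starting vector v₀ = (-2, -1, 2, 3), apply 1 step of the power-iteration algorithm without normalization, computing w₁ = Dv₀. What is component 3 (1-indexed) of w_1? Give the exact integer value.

w1 = Dv₀ = (5·(-2) + (-1)·(-1) + (-1)·2 + 7·3; (-1)·(-2) + (-3)·(-1) + (-4)·2 + 7·3; (-1)·(-2) + (-4)·(-1) + 2·2 + (-3)·3; 7·(-2) + 7·(-1) + (-3)·2 + 3·3) = (10, 18, 1, -18)
The requested component of w1 is 1.

1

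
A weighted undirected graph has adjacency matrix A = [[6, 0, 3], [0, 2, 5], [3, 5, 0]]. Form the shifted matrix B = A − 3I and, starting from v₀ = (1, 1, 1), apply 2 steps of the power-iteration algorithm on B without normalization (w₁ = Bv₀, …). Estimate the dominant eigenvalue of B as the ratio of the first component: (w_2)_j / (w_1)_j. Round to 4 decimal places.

B = A − 3I has rows (3, 0, 3); (0, -1, 5); (3, 5, -3)
w1 = Bv₀ = (6, 4, 5)
w2 = Bw1 = (33, 21, 23)
Ratio: 33/6 = 5.5000

5.5000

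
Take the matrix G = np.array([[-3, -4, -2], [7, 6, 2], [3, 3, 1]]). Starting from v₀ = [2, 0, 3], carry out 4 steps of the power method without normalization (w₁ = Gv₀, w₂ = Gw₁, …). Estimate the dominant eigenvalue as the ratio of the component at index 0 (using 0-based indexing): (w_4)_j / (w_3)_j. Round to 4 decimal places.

-4.6458

w1 = Gv₀ = ((-3)·2 + (-4)·0 + (-2)·3; 7·2 + 6·0 + 2·3; 3·2 + 3·0 + 1·3) = (-12, 20, 9)
w2 = Gw1 = ((-3)·(-12) + (-4)·20 + (-2)·9; 7·(-12) + 6·20 + 2·9; 3·(-12) + 3·20 + 1·9) = (-62, 54, 33)
w3 = Gw2 = (-96, -44, 9)
w4 = Gw3 = (446, -918, -411)
Ratio at component: 446 / -96 = -4.6458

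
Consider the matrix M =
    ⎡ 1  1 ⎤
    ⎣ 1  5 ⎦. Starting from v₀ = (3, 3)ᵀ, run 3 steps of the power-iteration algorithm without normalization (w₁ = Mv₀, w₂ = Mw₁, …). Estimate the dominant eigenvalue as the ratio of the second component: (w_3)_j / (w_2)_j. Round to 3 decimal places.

w1 = Mv₀ = (1·3 + 1·3; 1·3 + 5·3) = (6, 18)
w2 = Mw1 = (1·6 + 1·18; 1·6 + 5·18) = (24, 96)
w3 = Mw2 = (120, 504)
Ratio at component: 504 / 96 = 5.250

λ ≈ 5.250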